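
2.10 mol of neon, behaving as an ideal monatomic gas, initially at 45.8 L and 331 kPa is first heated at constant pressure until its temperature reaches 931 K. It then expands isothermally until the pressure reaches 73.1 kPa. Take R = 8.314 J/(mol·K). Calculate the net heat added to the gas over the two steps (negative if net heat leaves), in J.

27300 J

T₁ = P₁V₁/(nR) = 331×45.8/(2.10×8.314) = 868 K.
Step 1 — Isobaric: P stays 331 kPa; V/T = const ⇒ T₂ = 931 K, V₂ = 49.1 L.
W = PΔV = 331×(49.1−45.8) kPa·L = 1090 J.
ΔU = nCvΔT = 2.10×12.5×(931−868) = 1640 J.
Q = ΔU + W = nCpΔT = 2740 J.
State after step 1: P = 331 kPa, V = 49.1 L, T = 931 K.
Step 2 — Isothermal: T stays 931 K; PV = const ⇒ V₂ = 222 L, P₂ = 73.1 kPa.
ΔU = 0 (ideal gas, T constant).
W = nRT ln(V₂/V₁) = 2.10×8.314×931×ln(4.53) = 24500 J.
Q = ΔU + W = 24500 J.
Net over both steps: W = 25600 J, Q = 27300 J, ΔU = 1640 J.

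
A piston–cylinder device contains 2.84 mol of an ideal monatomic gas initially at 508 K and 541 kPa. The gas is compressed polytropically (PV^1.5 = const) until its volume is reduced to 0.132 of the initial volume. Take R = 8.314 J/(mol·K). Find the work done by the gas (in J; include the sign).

V₁ = nRT₁/P₁ = 2.84×8.314×508/541 = 22.2 L.
Polytropic n=1.5: T₂ = T₁(V₁/V₂)^(n−1) = 508×(7.58)^0.50 = 1400 K; P₂ = P₁(V₁/V₂)^n = 11300 kPa.
W = (P₁V₁−P₂V₂)/(n−1) = (541×22.2−11300×2.93)/0.50 = -42000 J.

-42000 J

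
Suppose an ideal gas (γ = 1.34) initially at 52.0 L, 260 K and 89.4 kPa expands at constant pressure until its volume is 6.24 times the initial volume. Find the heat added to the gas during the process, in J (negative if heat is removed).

n = P₁V₁/(RT₁) = 89.4×52.0/(8.314×260) = 2.15 mol.
Isobaric: P stays 89.4 kPa; V/T = const ⇒ T₂ = 1620 K, V₂ = 324 L.
W = PΔV = 89.4×(324−52.0) kPa·L = 24400 J.
ΔU = nCvΔT = 2.15×24.5×(1620−260) = 71600 J.
Q = ΔU + W = nCpΔT = 96000 J.

96000 J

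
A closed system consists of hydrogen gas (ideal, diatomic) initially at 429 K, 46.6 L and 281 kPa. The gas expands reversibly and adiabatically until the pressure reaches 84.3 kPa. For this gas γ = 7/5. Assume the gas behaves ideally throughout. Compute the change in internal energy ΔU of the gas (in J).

n = P₁V₁/(RT₁) = 281×46.6/(8.314×429) = 3.67 mol.
Adiabatic: T₂/T₁ = (P₂/P₁)^((γ−1)/γ) ⇒ T₂ = 429×(0.300)^0.286 = 304 K; V₂ = 110 L.
For an ideal gas ΔU = nCvΔT with Cv = (5/2)R = 20.8 J/(mol·K).
ΔU = 3.67×20.8×(304−429) = -9530 J.

-9530 J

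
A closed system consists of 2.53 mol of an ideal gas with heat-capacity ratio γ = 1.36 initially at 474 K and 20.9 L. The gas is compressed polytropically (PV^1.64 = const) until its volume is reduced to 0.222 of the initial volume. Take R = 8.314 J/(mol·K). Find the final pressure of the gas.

5630 kPa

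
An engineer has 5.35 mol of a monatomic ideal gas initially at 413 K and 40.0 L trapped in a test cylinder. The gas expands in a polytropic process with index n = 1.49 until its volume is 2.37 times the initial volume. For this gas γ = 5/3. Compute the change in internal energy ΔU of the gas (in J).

P₁ = nRT₁/V₁ = 5.35×8.314×413/40.0 = 459 kPa.
Polytropic n=1.49: T₂ = T₁(V₁/V₂)^(n−1) = 413×(0.422)^0.49 = 271 K; P₂ = P₁(V₁/V₂)^n = 127 kPa.
For an ideal gas ΔU = nCvΔT with Cv = (3/2)R = 12.5 J/(mol·K).
ΔU = 5.35×12.5×(271−413) = -9500 J.

-9500 J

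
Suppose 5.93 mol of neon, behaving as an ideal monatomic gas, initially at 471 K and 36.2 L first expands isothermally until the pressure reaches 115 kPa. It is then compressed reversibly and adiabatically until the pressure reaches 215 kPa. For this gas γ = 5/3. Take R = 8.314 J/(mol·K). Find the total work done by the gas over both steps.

30000 J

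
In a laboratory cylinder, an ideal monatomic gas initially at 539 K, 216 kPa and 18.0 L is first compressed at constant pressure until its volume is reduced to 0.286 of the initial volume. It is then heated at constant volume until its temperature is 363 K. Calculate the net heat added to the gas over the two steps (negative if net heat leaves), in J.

-4680 J

n = P₁V₁/(RT₁) = 216×18.0/(8.314×539) = 0.868 mol.
Step 1 — Isobaric: P stays 216 kPa; V/T = const ⇒ T₂ = 154 K, V₂ = 5.15 L.
W = PΔV = 216×(5.15−18.0) kPa·L = -2780 J.
ΔU = nCvΔT = 0.868×12.5×(154−539) = -4160 J.
Q = ΔU + W = nCpΔT = -6940 J.
State after step 1: P = 216 kPa, V = 5.15 L, T = 154 K.
Step 2 — Isochoric: V stays 5.15 L; P/T = const ⇒ T₂ = 363 K, P₂ = 509 kPa.
W = 0 (no volume change).
ΔU = nCvΔT = 0.868×12.5×(363−154) = 2260 J.
Q = ΔU = 2260 J.
Net over both steps: W = -2780 J, Q = -4680 J, ΔU = -1900 J.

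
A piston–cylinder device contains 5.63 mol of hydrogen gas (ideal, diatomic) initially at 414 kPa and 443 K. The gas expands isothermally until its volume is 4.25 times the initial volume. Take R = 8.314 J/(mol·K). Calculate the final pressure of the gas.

97.4 kPa

V₁ = nRT₁/P₁ = 5.63×8.314×443/414 = 50.1 L.
Isothermal: T stays 443 K; PV = const ⇒ V₂ = 213 L, P₂ = 97.4 kPa.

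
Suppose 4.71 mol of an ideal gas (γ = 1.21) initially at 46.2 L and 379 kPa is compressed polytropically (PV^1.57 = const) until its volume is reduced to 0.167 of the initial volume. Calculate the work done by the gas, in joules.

T₁ = P₁V₁/(nR) = 379×46.2/(4.71×8.314) = 447 K.
Polytropic n=1.57: T₂ = T₁(V₁/V₂)^(n−1) = 447×(5.99)^0.57 = 1240 K; P₂ = P₁(V₁/V₂)^n = 6290 kPa.
W = (P₁V₁−P₂V₂)/(n−1) = (379×46.2−6290×7.72)/0.57 = -54500 J.

-54500 J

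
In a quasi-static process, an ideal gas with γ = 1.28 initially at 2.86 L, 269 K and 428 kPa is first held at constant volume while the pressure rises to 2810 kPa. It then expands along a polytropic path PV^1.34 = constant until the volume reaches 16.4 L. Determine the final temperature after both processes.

n = P₁V₁/(RT₁) = 428×2.86/(8.314×269) = 0.547 mol.
Step 1 — Isochoric: V stays 2.86 L; P/T = const ⇒ T₂ = 1770 K, P₂ = 2810 kPa.
W = 0 (no volume change).
ΔU = nCvΔT = 0.547×29.7×(1770−269) = 24300 J.
Q = ΔU = 24300 J.
State after step 1: P = 2810 kPa, V = 2.86 L, T = 1770 K.
Step 2 — Polytropic n=1.34: T₂ = T₁(V₁/V₂)^(n−1) = 1770×(0.174)^0.34 = 975 K; P₂ = P₁(V₁/V₂)^n = 271 kPa.
W = (P₁V₁−P₂V₂)/(n−1) = (2810×2.86−271×16.4)/0.34 = 10600 J.
ΔU = nCvΔT = 0.547×29.7×(975−1770) = -12900 J.
Q = ΔU + W = -2270 J.
Net over both steps: W = 10600 J, Q = 22100 J, ΔU = 11500 J.

975 K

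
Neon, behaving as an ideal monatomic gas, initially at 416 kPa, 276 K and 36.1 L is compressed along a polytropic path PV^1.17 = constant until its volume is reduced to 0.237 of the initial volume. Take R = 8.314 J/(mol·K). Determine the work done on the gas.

24500 J

n = P₁V₁/(RT₁) = 416×36.1/(8.314×276) = 6.54 mol.
Polytropic n=1.17: T₂ = T₁(V₁/V₂)^(n−1) = 276×(4.22)^0.17 = 353 K; P₂ = P₁(V₁/V₂)^n = 2240 kPa.
W = (P₁V₁−P₂V₂)/(n−1) = (416×36.1−2240×8.56)/0.17 = -24500 J.
Work done on the gas = −W_by = 24500 J.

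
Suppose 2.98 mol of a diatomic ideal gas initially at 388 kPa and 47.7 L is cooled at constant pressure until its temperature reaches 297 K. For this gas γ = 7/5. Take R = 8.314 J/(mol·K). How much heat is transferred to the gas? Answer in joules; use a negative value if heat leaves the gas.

-39000 J

T₁ = P₁V₁/(nR) = 388×47.7/(2.98×8.314) = 747 K.
Isobaric: P stays 388 kPa; V/T = const ⇒ T₂ = 297 K, V₂ = 19.0 L.
W = PΔV = 388×(19.0−47.7) kPa·L = -11100 J.
ΔU = nCvΔT = 2.98×20.8×(297−747) = -27900 J.
Q = ΔU + W = nCpΔT = -39000 J.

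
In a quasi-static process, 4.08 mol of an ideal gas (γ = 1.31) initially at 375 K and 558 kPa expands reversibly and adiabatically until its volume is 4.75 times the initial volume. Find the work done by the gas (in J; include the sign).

15700 J

V₁ = nRT₁/P₁ = 4.08×8.314×375/558 = 22.8 L.
Adiabatic: TV^(γ−1) = const ⇒ T₂ = 375×(0.211)^0.310 = 231 K; PV^γ = const ⇒ P₂ = 72.5 kPa.
ΔU = nCvΔT = 4.08×26.8×(231−375) = -15700 J.
Q = 0 for an adiabatic process, so W = −ΔU = 15700 J.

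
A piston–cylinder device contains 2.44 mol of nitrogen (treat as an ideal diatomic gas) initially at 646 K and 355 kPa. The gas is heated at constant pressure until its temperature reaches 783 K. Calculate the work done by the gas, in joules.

V₁ = nRT₁/P₁ = 2.44×8.314×646/355 = 36.9 L.
Isobaric: P stays 355 kPa; V/T = const ⇒ T₂ = 783 K, V₂ = 44.7 L.
W = PΔV = 355×(44.7−36.9) kPa·L = 2780 J.

2780 J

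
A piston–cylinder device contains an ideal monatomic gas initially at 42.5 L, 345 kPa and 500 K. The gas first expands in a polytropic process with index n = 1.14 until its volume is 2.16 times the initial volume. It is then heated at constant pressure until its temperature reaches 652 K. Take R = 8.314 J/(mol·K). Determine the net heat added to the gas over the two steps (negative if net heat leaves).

23300 J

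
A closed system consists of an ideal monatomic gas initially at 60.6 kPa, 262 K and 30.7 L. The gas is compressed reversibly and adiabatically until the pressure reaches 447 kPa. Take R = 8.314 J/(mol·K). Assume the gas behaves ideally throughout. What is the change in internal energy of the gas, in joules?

n = P₁V₁/(RT₁) = 60.6×30.7/(8.314×262) = 0.854 mol.
Adiabatic: T₂/T₁ = (P₂/P₁)^((γ−1)/γ) ⇒ T₂ = 262×(7.38)^0.400 = 583 K; V₂ = 9.26 L.
For an ideal gas ΔU = nCvΔT with Cv = (3/2)R = 12.5 J/(mol·K).
ΔU = 0.854×12.5×(583−262) = 3420 J.

3420 J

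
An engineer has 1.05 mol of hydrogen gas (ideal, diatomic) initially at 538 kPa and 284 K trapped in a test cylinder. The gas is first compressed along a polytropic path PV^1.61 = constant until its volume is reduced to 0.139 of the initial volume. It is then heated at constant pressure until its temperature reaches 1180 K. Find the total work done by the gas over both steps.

-7440 J

V₁ = nRT₁/P₁ = 1.05×8.314×284/538 = 4.61 L.
Step 1 — Polytropic n=1.61: T₂ = T₁(V₁/V₂)^(n−1) = 284×(7.19)^0.61 = 946 K; P₂ = P₁(V₁/V₂)^n = 12900 kPa.
W = (P₁V₁−P₂V₂)/(n−1) = (538×4.61−12900×0.641)/0.61 = -9480 J.
ΔU = nCvΔT = 1.05×20.8×(946−284) = 14500 J.
Q = ΔU + W = 4980 J.
State after step 1: P = 12900 kPa, V = 0.641 L, T = 946 K.
Step 2 — Isobaric: P stays 12900 kPa; V/T = const ⇒ T₂ = 1180 K, V₂ = 0.799 L.
W = PΔV = 12900×(0.799−0.641) kPa·L = 2040 J.
ΔU = nCvΔT = 1.05×20.8×(1180−946) = 5100 J.
Q = ΔU + W = nCpΔT = 7140 J.
Net over both steps: W = -7440 J, Q = 12100 J, ΔU = 19600 J.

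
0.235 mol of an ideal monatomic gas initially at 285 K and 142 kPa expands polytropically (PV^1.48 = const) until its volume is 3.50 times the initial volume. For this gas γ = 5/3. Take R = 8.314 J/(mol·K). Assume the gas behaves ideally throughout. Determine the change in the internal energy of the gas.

-377 J

V₁ = nRT₁/P₁ = 0.235×8.314×285/142 = 3.92 L.
Polytropic n=1.48: T₂ = T₁(V₁/V₂)^(n−1) = 285×(0.286)^0.48 = 156 K; P₂ = P₁(V₁/V₂)^n = 22.2 kPa.
For an ideal gas ΔU = nCvΔT with Cv = (3/2)R = 12.5 J/(mol·K).
ΔU = 0.235×12.5×(156−285) = -377 J.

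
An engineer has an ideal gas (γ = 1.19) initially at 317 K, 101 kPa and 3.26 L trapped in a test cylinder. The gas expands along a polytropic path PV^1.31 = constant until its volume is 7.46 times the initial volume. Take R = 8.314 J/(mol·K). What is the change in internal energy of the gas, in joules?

-803 J

n = P₁V₁/(RT₁) = 101×3.26/(8.314×317) = 0.125 mol.
Polytropic n=1.31: T₂ = T₁(V₁/V₂)^(n−1) = 317×(0.134)^0.31 = 170 K; P₂ = P₁(V₁/V₂)^n = 7.26 kPa.
For an ideal gas ΔU = nCvΔT with Cv = R/(γ−1) = 43.8 J/(mol·K).
ΔU = 0.125×43.8×(170−317) = -803 J.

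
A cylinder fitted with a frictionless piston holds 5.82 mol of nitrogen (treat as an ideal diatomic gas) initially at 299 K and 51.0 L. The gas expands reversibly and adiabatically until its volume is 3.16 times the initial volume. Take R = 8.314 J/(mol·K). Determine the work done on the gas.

P₁ = nRT₁/V₁ = 5.82×8.314×299/51.0 = 284 kPa.
Adiabatic: TV^(γ−1) = const ⇒ T₂ = 299×(0.316)^0.400 = 189 K; PV^γ = const ⇒ P₂ = 56.7 kPa.
ΔU = nCvΔT = 5.82×20.8×(189−299) = -13300 J.
Q = 0 for an adiabatic process, so W = −ΔU = 13300 J.
Work done on the gas = −W_by = -13300 J.

-13300 J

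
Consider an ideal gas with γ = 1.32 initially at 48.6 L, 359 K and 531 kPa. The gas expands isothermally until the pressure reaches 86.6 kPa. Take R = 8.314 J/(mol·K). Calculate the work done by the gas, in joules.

n = P₁V₁/(RT₁) = 531×48.6/(8.314×359) = 8.65 mol.
Isothermal: T stays 359 K; PV = const ⇒ V₂ = 298 L, P₂ = 86.6 kPa.
W = nRT ln(V₂/V₁) = 8.65×8.314×359×ln(6.13) = 46800 J.

46800 J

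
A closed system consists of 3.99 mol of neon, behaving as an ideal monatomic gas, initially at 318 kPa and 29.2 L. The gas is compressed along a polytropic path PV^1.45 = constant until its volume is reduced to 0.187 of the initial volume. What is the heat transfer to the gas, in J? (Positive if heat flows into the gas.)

T₁ = P₁V₁/(nR) = 318×29.2/(3.99×8.314) = 280 K.
Polytropic n=1.45: T₂ = T₁(V₁/V₂)^(n−1) = 280×(5.35)^0.45 = 595 K; P₂ = P₁(V₁/V₂)^n = 3620 kPa.
W = (P₁V₁−P₂V₂)/(n−1) = (318×29.2−3620×5.46)/0.45 = -23200 J.
ΔU = nCvΔT = 3.99×12.5×(595−280) = 15700 J.
Q = ΔU + W = -7550 J.

-7550 J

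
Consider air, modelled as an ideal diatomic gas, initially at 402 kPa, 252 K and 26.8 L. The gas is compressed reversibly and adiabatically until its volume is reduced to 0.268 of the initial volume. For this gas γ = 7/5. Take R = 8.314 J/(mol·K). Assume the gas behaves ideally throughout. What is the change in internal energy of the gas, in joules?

n = P₁V₁/(RT₁) = 402×26.8/(8.314×252) = 5.14 mol.
Adiabatic: TV^(γ−1) = const ⇒ T₂ = 252×(3.73)^0.400 = 427 K; PV^γ = const ⇒ P₂ = 2540 kPa.
For an ideal gas ΔU = nCvΔT with Cv = (5/2)R = 20.8 J/(mol·K).
ΔU = 5.14×20.8×(427−252) = 18700 J.

18700 J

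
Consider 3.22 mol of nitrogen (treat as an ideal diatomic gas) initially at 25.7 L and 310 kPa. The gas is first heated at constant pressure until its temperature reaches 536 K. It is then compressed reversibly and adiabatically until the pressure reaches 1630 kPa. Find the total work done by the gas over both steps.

-15400 J

T₁ = P₁V₁/(nR) = 310×25.7/(3.22×8.314) = 298 K.
Step 1 — Isobaric: P stays 310 kPa; V/T = const ⇒ T₂ = 536 K, V₂ = 46.3 L.
W = PΔV = 310×(46.3−25.7) kPa·L = 6380 J.
ΔU = nCvΔT = 3.22×20.8×(536−298) = 16000 J.
Q = ΔU + W = nCpΔT = 22300 J.
State after step 1: P = 310 kPa, V = 46.3 L, T = 536 K.
Step 2 — Adiabatic: T₂/T₁ = (P₂/P₁)^((γ−1)/γ) ⇒ T₂ = 536×(5.26)^0.286 = 861 K; V₂ = 14.1 L.
ΔU = nCvΔT = 3.22×20.8×(861−536) = 21800 J.
Q = 0 for an adiabatic process, so W = −ΔU = -21800 J.
Net over both steps: W = -15400 J, Q = 22300 J, ΔU = 37700 J.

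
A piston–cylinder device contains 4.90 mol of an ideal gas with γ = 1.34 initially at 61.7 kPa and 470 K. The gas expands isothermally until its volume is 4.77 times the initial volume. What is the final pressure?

V₁ = nRT₁/P₁ = 4.90×8.314×470/61.7 = 310 L.
Isothermal: T stays 470 K; PV = const ⇒ V₂ = 1480 L, P₂ = 12.9 kPa.

12.9 kPa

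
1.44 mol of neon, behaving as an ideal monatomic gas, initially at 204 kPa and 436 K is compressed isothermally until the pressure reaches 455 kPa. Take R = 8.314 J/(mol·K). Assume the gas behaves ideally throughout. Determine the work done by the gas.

-4190 J

V₁ = nRT₁/P₁ = 1.44×8.314×436/204 = 25.6 L.
Isothermal: T stays 436 K; PV = const ⇒ V₂ = 11.5 L, P₂ = 455 kPa.
W = nRT ln(V₂/V₁) = 1.44×8.314×436×ln(0.448) = -4190 J.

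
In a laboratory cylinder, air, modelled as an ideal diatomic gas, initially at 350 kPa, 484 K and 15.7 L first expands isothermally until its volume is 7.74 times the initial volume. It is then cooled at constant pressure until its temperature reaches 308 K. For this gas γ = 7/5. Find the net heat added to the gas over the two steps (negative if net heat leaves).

4250 J

n = P₁V₁/(RT₁) = 350×15.7/(8.314×484) = 1.37 mol.
Step 1 — Isothermal: T stays 484 K; PV = const ⇒ V₂ = 122 L, P₂ = 45.2 kPa.
ΔU = 0 (ideal gas, T constant).
W = nRT ln(V₂/V₁) = 1.37×8.314×484×ln(7.74) = 11200 J.
Q = ΔU + W = 11200 J.
State after step 1: P = 45.2 kPa, V = 122 L, T = 484 K.
Step 2 — Isobaric: P stays 45.2 kPa; V/T = const ⇒ T₂ = 308 K, V₂ = 77.3 L.
W = PΔV = 45.2×(77.3−122) kPa·L = -2000 J.
ΔU = nCvΔT = 1.37×20.8×(308−484) = -5000 J.
Q = ΔU + W = nCpΔT = -6990 J.
Net over both steps: W = 9250 J, Q = 4250 J, ΔU = -5000 J.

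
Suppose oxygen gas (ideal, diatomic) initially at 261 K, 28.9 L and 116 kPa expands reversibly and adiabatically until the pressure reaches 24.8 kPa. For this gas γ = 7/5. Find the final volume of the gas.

Adiabatic: T₂/T₁ = (P₂/P₁)^((γ−1)/γ) ⇒ T₂ = 261×(0.214)^0.286 = 168 K; V₂ = 87.0 L.

87.0 L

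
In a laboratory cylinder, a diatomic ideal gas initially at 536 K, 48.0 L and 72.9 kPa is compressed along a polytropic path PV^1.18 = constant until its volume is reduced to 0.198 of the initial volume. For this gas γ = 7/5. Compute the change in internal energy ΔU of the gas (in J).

2960 J

n = P₁V₁/(RT₁) = 72.9×48.0/(8.314×536) = 0.785 mol.
Polytropic n=1.18: T₂ = T₁(V₁/V₂)^(n−1) = 536×(5.05)^0.18 = 717 K; P₂ = P₁(V₁/V₂)^n = 493 kPa.
For an ideal gas ΔU = nCvΔT with Cv = (5/2)R = 20.8 J/(mol·K).
ΔU = 0.785×20.8×(717−536) = 2960 J.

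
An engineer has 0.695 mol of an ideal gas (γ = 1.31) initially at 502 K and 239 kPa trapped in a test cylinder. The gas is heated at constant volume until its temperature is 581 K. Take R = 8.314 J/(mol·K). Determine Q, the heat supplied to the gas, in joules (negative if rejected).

1470 J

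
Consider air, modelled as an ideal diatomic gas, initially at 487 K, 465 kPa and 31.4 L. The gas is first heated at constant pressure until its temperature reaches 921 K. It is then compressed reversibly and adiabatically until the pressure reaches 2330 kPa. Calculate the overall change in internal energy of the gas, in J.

72900 J

n = P₁V₁/(RT₁) = 465×31.4/(8.314×487) = 3.61 mol.
Step 1 — Isobaric: P stays 465 kPa; V/T = const ⇒ T₂ = 921 K, V₂ = 59.4 L.
W = PΔV = 465×(59.4−31.4) kPa·L = 13000 J.
ΔU = nCvΔT = 3.61×20.8×(921−487) = 32500 J.
Q = ΔU + W = nCpΔT = 45500 J.
State after step 1: P = 465 kPa, V = 59.4 L, T = 921 K.
Step 2 — Adiabatic: T₂/T₁ = (P₂/P₁)^((γ−1)/γ) ⇒ T₂ = 921×(5.01)^0.286 = 1460 K; V₂ = 18.8 L.
ΔU = nCvΔT = 3.61×20.8×(1460−921) = 40400 J.
Q = 0 for an adiabatic process, so W = −ΔU = -40400 J.
Net over both steps: W = -27400 J, Q = 45500 J, ΔU = 72900 J.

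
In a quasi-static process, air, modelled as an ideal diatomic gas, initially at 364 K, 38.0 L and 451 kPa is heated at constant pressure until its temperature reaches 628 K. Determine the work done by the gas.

n = P₁V₁/(RT₁) = 451×38.0/(8.314×364) = 5.66 mol.
Isobaric: P stays 451 kPa; V/T = const ⇒ T₂ = 628 K, V₂ = 65.6 L.
W = PΔV = 451×(65.6−38.0) kPa·L = 12400 J.

12400 J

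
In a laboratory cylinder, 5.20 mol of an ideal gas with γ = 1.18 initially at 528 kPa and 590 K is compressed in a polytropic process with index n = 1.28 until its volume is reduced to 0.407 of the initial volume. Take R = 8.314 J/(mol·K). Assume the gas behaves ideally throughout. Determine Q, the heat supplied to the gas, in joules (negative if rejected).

V₁ = nRT₁/P₁ = 5.20×8.314×590/528 = 48.3 L.
Polytropic n=1.28: T₂ = T₁(V₁/V₂)^(n−1) = 590×(2.46)^0.28 = 759 K; P₂ = P₁(V₁/V₂)^n = 1670 kPa.
W = (P₁V₁−P₂V₂)/(n−1) = (528×48.3−1670×19.7)/0.28 = -26100 J.
ΔU = nCvΔT = 5.20×46.2×(759−590) = 40600 J.
Q = ΔU + W = 14500 J.

14500 J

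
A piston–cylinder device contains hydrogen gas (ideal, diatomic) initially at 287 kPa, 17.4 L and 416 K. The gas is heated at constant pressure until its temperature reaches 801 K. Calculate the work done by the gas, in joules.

n = P₁V₁/(RT₁) = 287×17.4/(8.314×416) = 1.44 mol.
Isobaric: P stays 287 kPa; V/T = const ⇒ T₂ = 801 K, V₂ = 33.5 L.
W = PΔV = 287×(33.5−17.4) kPa·L = 4620 J.

4620 J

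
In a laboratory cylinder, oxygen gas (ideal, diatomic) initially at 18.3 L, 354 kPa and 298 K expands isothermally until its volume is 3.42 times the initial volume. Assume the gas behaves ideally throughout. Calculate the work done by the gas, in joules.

7970 J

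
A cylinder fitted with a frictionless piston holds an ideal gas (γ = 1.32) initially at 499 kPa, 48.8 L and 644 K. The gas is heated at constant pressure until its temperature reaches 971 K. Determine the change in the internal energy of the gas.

n = P₁V₁/(RT₁) = 499×48.8/(8.314×644) = 4.55 mol.
Isobaric: P stays 499 kPa; V/T = const ⇒ T₂ = 971 K, V₂ = 73.6 L.
For an ideal gas ΔU = nCvΔT with Cv = R/(γ−1) = 26.0 J/(mol·K).
ΔU = 4.55×26.0×(971−644) = 38600 J.

38600 J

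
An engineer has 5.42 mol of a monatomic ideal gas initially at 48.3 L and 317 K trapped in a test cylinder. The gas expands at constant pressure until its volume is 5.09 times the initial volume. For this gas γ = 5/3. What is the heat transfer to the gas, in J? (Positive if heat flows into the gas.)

146000 J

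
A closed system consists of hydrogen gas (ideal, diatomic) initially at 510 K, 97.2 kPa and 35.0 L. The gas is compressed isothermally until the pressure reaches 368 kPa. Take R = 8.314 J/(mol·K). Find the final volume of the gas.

9.24 L

Isothermal: T stays 510 K; PV = const ⇒ V₂ = 9.24 L, P₂ = 368 kPa.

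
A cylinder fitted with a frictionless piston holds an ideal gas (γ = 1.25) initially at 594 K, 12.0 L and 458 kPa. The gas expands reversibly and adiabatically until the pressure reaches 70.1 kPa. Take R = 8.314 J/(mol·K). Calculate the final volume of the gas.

53.9 L

Adiabatic: T₂/T₁ = (P₂/P₁)^((γ−1)/γ) ⇒ T₂ = 594×(0.153)^0.200 = 408 K; V₂ = 53.9 L.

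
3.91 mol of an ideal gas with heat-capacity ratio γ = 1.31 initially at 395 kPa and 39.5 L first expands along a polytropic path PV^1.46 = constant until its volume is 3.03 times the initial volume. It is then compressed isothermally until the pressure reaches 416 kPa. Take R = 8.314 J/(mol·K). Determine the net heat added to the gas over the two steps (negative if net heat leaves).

-22200 J

T₁ = P₁V₁/(nR) = 395×39.5/(3.91×8.314) = 480 K.
Step 1 — Polytropic n=1.46: T₂ = T₁(V₁/V₂)^(n−1) = 480×(0.330)^0.46 = 288 K; P₂ = P₁(V₁/V₂)^n = 78.3 kPa.
W = (P₁V₁−P₂V₂)/(n−1) = (395×39.5−78.3×120)/0.46 = 13500 J.
ΔU = nCvΔT = 3.91×26.8×(288−480) = -20100 J.
Q = ΔU + W = -6560 J.
State after step 1: P = 78.3 kPa, V = 120 L, T = 288 K.
Step 2 — Isothermal: T stays 288 K; PV = const ⇒ V₂ = 22.5 L, P₂ = 416 kPa.
ΔU = 0 (ideal gas, T constant).
W = nRT ln(V₂/V₁) = 3.91×8.314×288×ln(0.188) = -15700 J.
Q = ΔU + W = -15700 J.
Net over both steps: W = -2100 J, Q = -22200 J, ΔU = -20100 J.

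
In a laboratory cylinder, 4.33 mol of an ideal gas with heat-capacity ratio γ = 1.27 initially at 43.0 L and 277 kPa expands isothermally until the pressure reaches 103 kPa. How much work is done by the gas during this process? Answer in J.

T₁ = P₁V₁/(nR) = 277×43.0/(4.33×8.314) = 331 K.
Isothermal: T stays 331 K; PV = const ⇒ V₂ = 116 L, P₂ = 103 kPa.
W = nRT ln(V₂/V₁) = 4.33×8.314×331×ln(2.69) = 11800 J.

11800 J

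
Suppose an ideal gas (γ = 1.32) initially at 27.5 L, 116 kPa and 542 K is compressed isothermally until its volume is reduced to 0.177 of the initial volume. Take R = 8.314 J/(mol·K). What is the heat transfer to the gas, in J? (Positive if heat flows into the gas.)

-5520 J

n = P₁V₁/(RT₁) = 116×27.5/(8.314×542) = 0.708 mol.
Isothermal: T stays 542 K; PV = const ⇒ V₂ = 4.87 L, P₂ = 655 kPa.
ΔU = 0 (ideal gas, T constant).
W = nRT ln(V₂/V₁) = 0.708×8.314×542×ln(0.177) = -5520 J.
Q = ΔU + W = -5520 J.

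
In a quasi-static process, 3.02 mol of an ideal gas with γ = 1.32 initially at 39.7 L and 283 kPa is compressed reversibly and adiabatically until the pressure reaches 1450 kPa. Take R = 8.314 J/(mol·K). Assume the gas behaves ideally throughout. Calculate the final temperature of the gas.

T₁ = P₁V₁/(nR) = 283×39.7/(3.02×8.314) = 447 K.
Adiabatic: T₂/T₁ = (P₂/P₁)^((γ−1)/γ) ⇒ T₂ = 447×(5.12)^0.242 = 665 K; V₂ = 11.5 L.

665 K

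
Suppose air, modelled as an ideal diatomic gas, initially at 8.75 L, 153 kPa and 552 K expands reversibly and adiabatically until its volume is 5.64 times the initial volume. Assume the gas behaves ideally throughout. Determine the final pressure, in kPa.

Adiabatic: TV^(γ−1) = const ⇒ T₂ = 552×(0.177)^0.400 = 276 K; PV^γ = const ⇒ P₂ = 13.6 kPa.

13.6 kPa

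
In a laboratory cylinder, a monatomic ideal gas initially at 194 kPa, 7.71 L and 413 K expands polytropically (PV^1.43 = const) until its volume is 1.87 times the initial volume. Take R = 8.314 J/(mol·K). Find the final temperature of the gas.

316 K

Polytropic n=1.43: T₂ = T₁(V₁/V₂)^(n−1) = 413×(0.535)^0.43 = 316 K; P₂ = P₁(V₁/V₂)^n = 79.3 kPa.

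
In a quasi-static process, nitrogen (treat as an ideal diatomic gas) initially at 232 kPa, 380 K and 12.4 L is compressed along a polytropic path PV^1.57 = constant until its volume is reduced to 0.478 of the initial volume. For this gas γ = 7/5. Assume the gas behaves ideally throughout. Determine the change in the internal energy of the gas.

3760 J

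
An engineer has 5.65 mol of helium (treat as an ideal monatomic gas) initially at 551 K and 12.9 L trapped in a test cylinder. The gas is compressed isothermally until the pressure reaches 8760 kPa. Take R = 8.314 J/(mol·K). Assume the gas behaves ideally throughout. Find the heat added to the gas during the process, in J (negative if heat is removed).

-38100 J

P₁ = nRT₁/V₁ = 5.65×8.314×551/12.9 = 2010 kPa.
Isothermal: T stays 551 K; PV = const ⇒ V₂ = 2.95 L, P₂ = 8760 kPa.
ΔU = 0 (ideal gas, T constant).
W = nRT ln(V₂/V₁) = 5.65×8.314×551×ln(0.229) = -38100 J.
Q = ΔU + W = -38100 J.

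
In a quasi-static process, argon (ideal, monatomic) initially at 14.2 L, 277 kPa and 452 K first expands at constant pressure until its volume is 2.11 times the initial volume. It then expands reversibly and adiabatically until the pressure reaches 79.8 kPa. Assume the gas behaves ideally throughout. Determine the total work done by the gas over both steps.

n = P₁V₁/(RT₁) = 277×14.2/(8.314×452) = 1.05 mol.
Step 1 — Isobaric: P stays 277 kPa; V/T = const ⇒ T₂ = 954 K, V₂ = 30.0 L.
W = PΔV = 277×(30.0−14.2) kPa·L = 4370 J.
ΔU = nCvΔT = 1.05×12.5×(954−452) = 6550 J.
Q = ΔU + W = nCpΔT = 10900 J.
State after step 1: P = 277 kPa, V = 30.0 L, T = 954 K.
Step 2 — Adiabatic: T₂/T₁ = (P₂/P₁)^((γ−1)/γ) ⇒ T₂ = 954×(0.288)^0.400 = 580 K; V₂ = 63.2 L.
ΔU = nCvΔT = 1.05×12.5×(580−954) = -4880 J.
Q = 0 for an adiabatic process, so W = −ΔU = 4880 J.
Net over both steps: W = 9250 J, Q = 10900 J, ΔU = 1670 J.

9250 J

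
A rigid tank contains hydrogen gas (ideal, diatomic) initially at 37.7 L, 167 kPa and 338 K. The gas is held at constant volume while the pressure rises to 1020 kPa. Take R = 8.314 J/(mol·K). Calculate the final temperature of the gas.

2060 K

Isochoric: V stays 37.7 L; P/T = const ⇒ T₂ = 2060 K, P₂ = 1020 kPa.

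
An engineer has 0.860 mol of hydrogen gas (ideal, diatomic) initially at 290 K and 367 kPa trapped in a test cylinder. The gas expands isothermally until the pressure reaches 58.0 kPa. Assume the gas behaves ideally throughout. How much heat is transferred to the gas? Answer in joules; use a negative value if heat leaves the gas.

3830 J

V₁ = nRT₁/P₁ = 0.860×8.314×290/367 = 5.65 L.
Isothermal: T stays 290 K; PV = const ⇒ V₂ = 35.8 L, P₂ = 58.0 kPa.
ΔU = 0 (ideal gas, T constant).
W = nRT ln(V₂/V₁) = 0.860×8.314×290×ln(6.33) = 3830 J.
Q = ΔU + W = 3830 J.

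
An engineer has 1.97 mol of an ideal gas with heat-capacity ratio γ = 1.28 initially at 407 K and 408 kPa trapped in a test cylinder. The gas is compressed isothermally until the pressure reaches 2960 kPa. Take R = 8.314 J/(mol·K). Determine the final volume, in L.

V₁ = nRT₁/P₁ = 1.97×8.314×407/408 = 16.3 L.
Isothermal: T stays 407 K; PV = const ⇒ V₂ = 2.25 L, P₂ = 2960 kPa.

2.25 L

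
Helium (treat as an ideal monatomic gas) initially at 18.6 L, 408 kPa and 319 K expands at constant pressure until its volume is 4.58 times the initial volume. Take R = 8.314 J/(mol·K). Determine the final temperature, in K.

1460 K

Isobaric: P stays 408 kPa; V/T = const ⇒ T₂ = 1460 K, V₂ = 85.2 L.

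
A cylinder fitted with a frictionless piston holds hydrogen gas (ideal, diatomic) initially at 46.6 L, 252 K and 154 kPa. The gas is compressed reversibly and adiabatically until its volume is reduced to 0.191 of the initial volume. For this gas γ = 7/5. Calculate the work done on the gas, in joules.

16800 J

n = P₁V₁/(RT₁) = 154×46.6/(8.314×252) = 3.43 mol.
Adiabatic: TV^(γ−1) = const ⇒ T₂ = 252×(5.24)^0.400 = 489 K; PV^γ = const ⇒ P₂ = 1560 kPa.
ΔU = nCvΔT = 3.43×20.8×(489−252) = 16800 J.
Q = 0 for an adiabatic process, so W = −ΔU = -16800 J.
Work done on the gas = −W_by = 16800 J.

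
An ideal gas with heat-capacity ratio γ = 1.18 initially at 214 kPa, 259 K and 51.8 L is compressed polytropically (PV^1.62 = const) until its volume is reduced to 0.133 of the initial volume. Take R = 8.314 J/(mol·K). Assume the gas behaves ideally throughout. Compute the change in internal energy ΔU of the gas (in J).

154000 J

n = P₁V₁/(RT₁) = 214×51.8/(8.314×259) = 5.15 mol.
Polytropic n=1.62: T₂ = T₁(V₁/V₂)^(n−1) = 259×(7.52)^0.62 = 905 K; P₂ = P₁(V₁/V₂)^n = 5620 kPa.
For an ideal gas ΔU = nCvΔT with Cv = R/(γ−1) = 46.2 J/(mol·K).
ΔU = 5.15×46.2×(905−259) = 154000 J.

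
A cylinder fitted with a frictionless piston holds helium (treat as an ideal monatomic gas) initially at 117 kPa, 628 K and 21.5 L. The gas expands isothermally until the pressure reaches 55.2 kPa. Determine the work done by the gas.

n = P₁V₁/(RT₁) = 117×21.5/(8.314×628) = 0.482 mol.
Isothermal: T stays 628 K; PV = const ⇒ V₂ = 45.6 L, P₂ = 55.2 kPa.
W = nRT ln(V₂/V₁) = 0.482×8.314×628×ln(2.12) = 1890 J.

1890 J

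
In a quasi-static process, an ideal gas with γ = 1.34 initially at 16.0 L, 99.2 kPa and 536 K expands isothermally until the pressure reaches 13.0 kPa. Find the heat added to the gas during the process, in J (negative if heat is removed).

n = P₁V₁/(RT₁) = 99.2×16.0/(8.314×536) = 0.356 mol.
Isothermal: T stays 536 K; PV = const ⇒ V₂ = 122 L, P₂ = 13.0 kPa.
ΔU = 0 (ideal gas, T constant).
W = nRT ln(V₂/V₁) = 0.356×8.314×536×ln(7.63) = 3230 J.
Q = ΔU + W = 3230 J.

3230 J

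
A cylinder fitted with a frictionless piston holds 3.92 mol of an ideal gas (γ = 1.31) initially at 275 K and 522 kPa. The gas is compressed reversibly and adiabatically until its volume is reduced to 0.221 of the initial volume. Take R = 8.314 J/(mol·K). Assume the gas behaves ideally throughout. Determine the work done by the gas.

V₁ = nRT₁/P₁ = 3.92×8.314×275/522 = 17.2 L.
Adiabatic: TV^(γ−1) = const ⇒ T₂ = 275×(4.52)^0.310 = 439 K; PV^γ = const ⇒ P₂ = 3770 kPa.
ΔU = nCvΔT = 3.92×26.8×(439−275) = 17300 J.
Q = 0 for an adiabatic process, so W = −ΔU = -17300 J.

-17300 J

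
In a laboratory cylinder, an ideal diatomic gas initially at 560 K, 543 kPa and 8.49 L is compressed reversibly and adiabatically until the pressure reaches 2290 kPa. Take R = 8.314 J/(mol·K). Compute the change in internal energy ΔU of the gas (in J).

5860 J

n = P₁V₁/(RT₁) = 543×8.49/(8.314×560) = 0.990 mol.
Adiabatic: T₂/T₁ = (P₂/P₁)^((γ−1)/γ) ⇒ T₂ = 560×(4.22)^0.286 = 845 K; V₂ = 3.04 L.
For an ideal gas ΔU = nCvΔT with Cv = (5/2)R = 20.8 J/(mol·K).
ΔU = 0.990×20.8×(845−560) = 5860 J.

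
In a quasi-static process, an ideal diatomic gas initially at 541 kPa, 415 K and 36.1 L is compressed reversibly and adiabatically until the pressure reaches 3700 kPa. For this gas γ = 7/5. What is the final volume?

9.14 L

Adiabatic: T₂/T₁ = (P₂/P₁)^((γ−1)/γ) ⇒ T₂ = 415×(6.84)^0.286 = 719 K; V₂ = 9.14 L.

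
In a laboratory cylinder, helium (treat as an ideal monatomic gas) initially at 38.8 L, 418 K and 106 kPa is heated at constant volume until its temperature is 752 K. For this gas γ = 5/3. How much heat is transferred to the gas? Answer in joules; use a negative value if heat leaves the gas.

4930 J

n = P₁V₁/(RT₁) = 106×38.8/(8.314×418) = 1.18 mol.
Isochoric: V stays 38.8 L; P/T = const ⇒ T₂ = 752 K, P₂ = 191 kPa.
W = 0 (no volume change).
ΔU = nCvΔT = 1.18×12.5×(752−418) = 4930 J.
Q = ΔU = 4930 J.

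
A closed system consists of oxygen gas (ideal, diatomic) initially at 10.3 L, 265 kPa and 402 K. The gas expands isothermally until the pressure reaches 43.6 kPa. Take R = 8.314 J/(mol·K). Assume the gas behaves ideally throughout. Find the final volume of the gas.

62.6 L

Isothermal: T stays 402 K; PV = const ⇒ V₂ = 62.6 L, P₂ = 43.6 kPa.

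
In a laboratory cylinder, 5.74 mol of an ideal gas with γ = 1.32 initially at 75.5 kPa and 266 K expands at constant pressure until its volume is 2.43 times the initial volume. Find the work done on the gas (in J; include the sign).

-18200 J

V₁ = nRT₁/P₁ = 5.74×8.314×266/75.5 = 168 L.
Isobaric: P stays 75.5 kPa; V/T = const ⇒ T₂ = 646 K, V₂ = 409 L.
W = PΔV = 75.5×(409−168) kPa·L = 18200 J.
Work done on the gas = −W_by = -18200 J.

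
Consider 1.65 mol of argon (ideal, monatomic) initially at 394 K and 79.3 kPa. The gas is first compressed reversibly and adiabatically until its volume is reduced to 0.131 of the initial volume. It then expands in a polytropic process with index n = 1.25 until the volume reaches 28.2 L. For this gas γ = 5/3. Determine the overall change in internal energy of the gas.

V₁ = nRT₁/P₁ = 1.65×8.314×394/79.3 = 68.2 L.
Step 1 — Adiabatic: TV^(γ−1) = const ⇒ T₂ = 394×(7.63)^0.667 = 1530 K; PV^γ = const ⇒ P₂ = 2350 kPa.
ΔU = nCvΔT = 1.65×12.5×(1530−394) = 23300 J.
Q = 0 for an adiabatic process, so W = −ΔU = -23300 J.
State after step 1: P = 2350 kPa, V = 8.93 L, T = 1530 K.
Step 2 — Polytropic n=1.25: T₂ = T₁(V₁/V₂)^(n−1) = 1530×(0.317)^0.25 = 1150 K; P₂ = P₁(V₁/V₂)^n = 557 kPa.
W = (P₁V₁−P₂V₂)/(n−1) = (2350×8.93−557×28.2)/0.25 = 20900 J.
ΔU = nCvΔT = 1.65×12.5×(1150−1530) = -7850 J.
Q = ΔU + W = 13100 J.
Net over both steps: W = -2380 J, Q = 13100 J, ΔU = 15500 J.

15500 J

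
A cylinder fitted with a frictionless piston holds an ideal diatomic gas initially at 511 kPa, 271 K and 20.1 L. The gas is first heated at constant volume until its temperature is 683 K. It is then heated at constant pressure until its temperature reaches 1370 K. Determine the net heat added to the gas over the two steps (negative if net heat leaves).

n = P₁V₁/(RT₁) = 511×20.1/(8.314×271) = 4.56 mol.
Step 1 — Isochoric: V stays 20.1 L; P/T = const ⇒ T₂ = 683 K, P₂ = 1290 kPa.
W = 0 (no volume change).
ΔU = nCvΔT = 4.56×20.8×(683−271) = 39000 J.
Q = ΔU = 39000 J.
State after step 1: P = 1290 kPa, V = 20.1 L, T = 683 K.
Step 2 — Isobaric: P stays 1290 kPa; V/T = const ⇒ T₂ = 1370 K, V₂ = 40.3 L.
W = PΔV = 1290×(40.3−20.1) kPa·L = 26000 J.
ΔU = nCvΔT = 4.56×20.8×(1370−683) = 65100 J.
Q = ΔU + W = nCpΔT = 91100 J.
Net over both steps: W = 26000 J, Q = 130000 J, ΔU = 104000 J.

130000 J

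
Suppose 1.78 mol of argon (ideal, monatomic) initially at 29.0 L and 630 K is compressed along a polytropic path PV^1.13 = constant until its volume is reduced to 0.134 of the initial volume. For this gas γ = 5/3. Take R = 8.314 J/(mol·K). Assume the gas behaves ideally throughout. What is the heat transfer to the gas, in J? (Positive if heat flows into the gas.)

-17200 J

P₁ = nRT₁/V₁ = 1.78×8.314×630/29.0 = 321 kPa.
Polytropic n=1.13: T₂ = T₁(V₁/V₂)^(n−1) = 630×(7.46)^0.13 = 818 K; P₂ = P₁(V₁/V₂)^n = 3120 kPa.
W = (P₁V₁−P₂V₂)/(n−1) = (321×29.0−3120×3.89)/0.13 = -21400 J.
ΔU = nCvΔT = 1.78×12.5×(818−630) = 4180 J.
Q = ΔU + W = -17200 J.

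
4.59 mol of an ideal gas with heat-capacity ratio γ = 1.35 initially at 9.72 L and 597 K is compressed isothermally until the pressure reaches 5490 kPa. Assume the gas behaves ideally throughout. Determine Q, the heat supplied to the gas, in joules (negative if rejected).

-19400 J

P₁ = nRT₁/V₁ = 4.59×8.314×597/9.72 = 2340 kPa.
Isothermal: T stays 597 K; PV = const ⇒ V₂ = 4.15 L, P₂ = 5490 kPa.
ΔU = 0 (ideal gas, T constant).
W = nRT ln(V₂/V₁) = 4.59×8.314×597×ln(0.427) = -19400 J.
Q = ΔU + W = -19400 J.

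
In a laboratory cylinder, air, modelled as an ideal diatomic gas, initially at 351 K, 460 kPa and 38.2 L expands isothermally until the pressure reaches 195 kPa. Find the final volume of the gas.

Isothermal: T stays 351 K; PV = const ⇒ V₂ = 90.1 L, P₂ = 195 kPa.

90.1 L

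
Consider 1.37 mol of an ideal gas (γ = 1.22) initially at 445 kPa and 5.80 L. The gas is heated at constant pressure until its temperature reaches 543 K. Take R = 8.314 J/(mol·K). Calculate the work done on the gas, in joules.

T₁ = P₁V₁/(nR) = 445×5.80/(1.37×8.314) = 227 K.
Isobaric: P stays 445 kPa; V/T = const ⇒ T₂ = 543 K, V₂ = 13.9 L.
W = PΔV = 445×(13.9−5.80) kPa·L = 3600 J.
Work done on the gas = −W_by = -3600 J.

-3600 J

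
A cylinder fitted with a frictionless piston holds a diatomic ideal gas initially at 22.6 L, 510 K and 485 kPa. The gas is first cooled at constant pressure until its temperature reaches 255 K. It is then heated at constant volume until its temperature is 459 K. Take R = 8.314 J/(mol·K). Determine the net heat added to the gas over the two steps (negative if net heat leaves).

-8220 J

n = P₁V₁/(RT₁) = 485×22.6/(8.314×510) = 2.59 mol.
Step 1 — Isobaric: P stays 485 kPa; V/T = const ⇒ T₂ = 255 K, V₂ = 11.3 L.
W = PΔV = 485×(11.3−22.6) kPa·L = -5480 J.
ΔU = nCvΔT = 2.59×20.8×(255−510) = -13700 J.
Q = ΔU + W = nCpΔT = -19200 J.
State after step 1: P = 485 kPa, V = 11.3 L, T = 255 K.
Step 2 — Isochoric: V stays 11.3 L; P/T = const ⇒ T₂ = 459 K, P₂ = 873 kPa.
W = 0 (no volume change).
ΔU = nCvΔT = 2.59×20.8×(459−255) = 11000 J.
Q = ΔU = 11000 J.
Net over both steps: W = -5480 J, Q = -8220 J, ΔU = -2740 J.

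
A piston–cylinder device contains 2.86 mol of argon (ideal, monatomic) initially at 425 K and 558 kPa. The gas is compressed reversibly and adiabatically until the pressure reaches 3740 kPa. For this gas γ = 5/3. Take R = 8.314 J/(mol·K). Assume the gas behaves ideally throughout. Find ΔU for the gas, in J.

17300 J

V₁ = nRT₁/P₁ = 2.86×8.314×425/558 = 18.1 L.
Adiabatic: T₂/T₁ = (P₂/P₁)^((γ−1)/γ) ⇒ T₂ = 425×(6.70)^0.400 = 910 K; V₂ = 5.78 L.
For an ideal gas ΔU = nCvΔT with Cv = (3/2)R = 12.5 J/(mol·K).
ΔU = 2.86×12.5×(910−425) = 17300 J.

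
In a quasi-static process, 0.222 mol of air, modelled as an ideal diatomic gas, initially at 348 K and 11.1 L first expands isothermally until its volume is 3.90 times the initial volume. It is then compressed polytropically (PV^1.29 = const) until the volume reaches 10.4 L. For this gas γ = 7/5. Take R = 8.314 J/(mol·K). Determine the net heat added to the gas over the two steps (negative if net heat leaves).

562 J

P₁ = nRT₁/V₁ = 0.222×8.314×348/11.1 = 57.9 kPa.
Step 1 — Isothermal: T stays 348 K; PV = const ⇒ V₂ = 43.3 L, P₂ = 14.8 kPa.
ΔU = 0 (ideal gas, T constant).
W = nRT ln(V₂/V₁) = 0.222×8.314×348×ln(3.90) = 874 J.
Q = ΔU + W = 874 J.
State after step 1: P = 14.8 kPa, V = 43.3 L, T = 348 K.
Step 2 — Polytropic n=1.29: T₂ = T₁(V₁/V₂)^(n−1) = 348×(4.16)^0.29 = 526 K; P₂ = P₁(V₁/V₂)^n = 93.4 kPa.
W = (P₁V₁−P₂V₂)/(n−1) = (14.8×43.3−93.4×10.4)/0.29 = -1130 J.
ΔU = nCvΔT = 0.222×20.8×(526−348) = 822 J.
Q = ΔU + W = -312 J.
Net over both steps: W = -260 J, Q = 562 J, ΔU = 822 J.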